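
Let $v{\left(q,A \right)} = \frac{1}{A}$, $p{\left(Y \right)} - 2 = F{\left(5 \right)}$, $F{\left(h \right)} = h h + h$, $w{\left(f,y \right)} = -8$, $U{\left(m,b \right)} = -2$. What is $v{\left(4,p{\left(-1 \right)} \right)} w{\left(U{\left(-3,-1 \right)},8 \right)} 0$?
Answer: $0$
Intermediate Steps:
$F{\left(h \right)} = h + h^{2}$ ($F{\left(h \right)} = h^{2} + h = h + h^{2}$)
$p{\left(Y \right)} = 32$ ($p{\left(Y \right)} = 2 + 5 \left(1 + 5\right) = 2 + 5 \cdot 6 = 2 + 30 = 32$)
$v{\left(4,p{\left(-1 \right)} \right)} w{\left(U{\left(-3,-1 \right)},8 \right)} 0 = \frac{1}{32} \left(-8\right) 0 = \left(- \frac{1}{4}\right) 0 = 0$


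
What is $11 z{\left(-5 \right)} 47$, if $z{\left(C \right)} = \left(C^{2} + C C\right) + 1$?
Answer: $26367$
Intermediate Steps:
$z{\left(C \right)} = 1 + 2 C^{2}$ ($z{\left(C \right)} = \left(C^{2} + C^{2}\right) + 1 = 2 C^{2} + 1 = 1 + 2 C^{2}$)
$11 z{\left(-5 \right)} 47 = 11 \left(1 + 2 \left(-5\right)^{2}\right) 47 = 11 \left(1 + 2 \cdot 25\right) 47 = 11 \left(1 + 50\right) 47 = 11 \cdot 51 \cdot 47 = 561 \cdot 47 = 26367$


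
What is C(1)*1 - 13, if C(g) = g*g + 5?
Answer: -7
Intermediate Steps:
C(g) = 5 + g² (C(g) = g² + 5 = 5 + g²)
C(1)*1 - 13 = (5 + 1²)*1 - 13 = (5 + 1)*1 - 13 = 6*1 - 13 = 6 - 13 = -7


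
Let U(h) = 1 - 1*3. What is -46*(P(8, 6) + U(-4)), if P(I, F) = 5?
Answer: -138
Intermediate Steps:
U(h) = -2 (U(h) = 1 - 3 = -2)
-46*(P(8, 6) + U(-4)) = -46*(5 - 2) = -46*3 = -138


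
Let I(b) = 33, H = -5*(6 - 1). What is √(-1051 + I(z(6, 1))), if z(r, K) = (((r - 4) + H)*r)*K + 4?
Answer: I*√1018 ≈ 31.906*I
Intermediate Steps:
H = -25 (H = -5*5 = -25)
z(r, K) = 4 + K*r*(-29 + r) (z(r, K) = (((r - 4) - 25)*r)*K + 4 = (((-4 + r) - 25)*r)*K + 4 = ((-29 + r)*r)*K + 4 = (r*(-29 + r))*K + 4 = K*r*(-29 + r) + 4 = 4 + K*r*(-29 + r))
√(-1051 + I(z(6, 1))) = √(-1051 + 33) = √(-1018) = I*√1018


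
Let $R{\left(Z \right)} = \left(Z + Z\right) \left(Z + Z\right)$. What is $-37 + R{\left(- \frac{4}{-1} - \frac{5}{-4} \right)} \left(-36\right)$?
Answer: $-4006$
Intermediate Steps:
$R{\left(Z \right)} = 4 Z^{2}$ ($R{\left(Z \right)} = 2 Z 2 Z = 4 Z^{2}$)
$-37 + R{\left(- \frac{4}{-1} - \frac{5}{-4} \right)} \left(-36\right) = -37 + 4 \left(- \frac{4}{-1} - \frac{5}{-4}\right)^{2} \left(-36\right) = -37 + 4 \left(\left(-4\right) \left(-1\right) - - \frac{5}{4}\right)^{2} \left(-36\right) = -37 + 4 \left(4 + \frac{5}{4}\right)^{2} \left(-36\right) = -37 + 4 \left(\frac{21}{4}\right)^{2} \left(-36\right) = -37 + 4 \cdot \frac{441}{16} \left(-36\right) = -37 + \frac{441}{4} \left(-36\right) = -37 - 3969 = -4006$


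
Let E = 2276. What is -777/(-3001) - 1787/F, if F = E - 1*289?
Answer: -3818888/5962987 ≈ -0.64043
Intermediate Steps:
F = 1987 (F = 2276 - 1*289 = 2276 - 289 = 1987)
-777/(-3001) - 1787/F = -777/(-3001) - 1787/1987 = -777*(-1/3001) - 1787*1/1987 = 777/3001 - 1787/1987 = -3818888/5962987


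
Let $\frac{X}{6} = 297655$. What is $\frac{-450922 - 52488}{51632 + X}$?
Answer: $- \frac{251705}{918781} \approx -0.27396$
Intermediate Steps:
$X = 1785930$ ($X = 6 \cdot 297655 = 1785930$)
$\frac{-450922 - 52488}{51632 + X} = \frac{-450922 - 52488}{51632 + 1785930} = - \frac{503410}{1837562} = \left(-503410\right) \frac{1}{1837562} = - \frac{251705}{918781}$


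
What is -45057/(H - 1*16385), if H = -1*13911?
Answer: 45057/30296 ≈ 1.4872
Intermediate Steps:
H = -13911
-45057/(H - 1*16385) = -45057/(-13911 - 1*16385) = -45057/(-13911 - 16385) = -45057/(-30296) = -45057*(-1/30296) = 45057/30296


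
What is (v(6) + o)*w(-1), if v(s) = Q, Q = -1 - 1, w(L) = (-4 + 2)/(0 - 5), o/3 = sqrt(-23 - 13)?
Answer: -4/5 + 36*I/5 ≈ -0.8 + 7.2*I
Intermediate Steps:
o = 18*I (o = 3*sqrt(-23 - 13) = 3*sqrt(-36) = 3*(6*I) = 18*I ≈ 18.0*I)
w(L) = 2/5 (w(L) = -2/(-5) = -2*(-1/5) = 2/5)
Q = -2
v(s) = -2
(v(6) + o)*w(-1) = (-2 + 18*I)*(2/5) = -4/5 + 36*I/5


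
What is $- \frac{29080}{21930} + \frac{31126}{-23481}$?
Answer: $- \frac{45514022}{17164611} \approx -2.6516$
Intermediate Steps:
$- \frac{29080}{21930} + \frac{31126}{-23481} = \left(-29080\right) \frac{1}{21930} + 31126 \left(- \frac{1}{23481}\right) = - \frac{2908}{2193} - \frac{31126}{23481} = - \frac{45514022}{17164611}$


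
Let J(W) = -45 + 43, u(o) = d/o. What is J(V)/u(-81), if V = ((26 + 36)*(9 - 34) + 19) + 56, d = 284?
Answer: 81/142 ≈ 0.57042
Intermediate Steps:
V = -1475 (V = (62*(-25) + 19) + 56 = (-1550 + 19) + 56 = -1531 + 56 = -1475)
u(o) = 284/o
J(W) = -2
J(V)/u(-81) = -2/(284/(-81)) = -2/(284*(-1/81)) = -2/(-284/81) = -2*(-81/284) = 81/142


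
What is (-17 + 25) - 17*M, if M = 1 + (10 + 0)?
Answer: -179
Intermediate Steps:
M = 11 (M = 1 + 10 = 11)
(-17 + 25) - 17*M = (-17 + 25) - 17*11 = 8 - 187 = -179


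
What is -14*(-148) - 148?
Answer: 1924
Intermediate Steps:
-14*(-148) - 148 = 2072 - 148 = 1924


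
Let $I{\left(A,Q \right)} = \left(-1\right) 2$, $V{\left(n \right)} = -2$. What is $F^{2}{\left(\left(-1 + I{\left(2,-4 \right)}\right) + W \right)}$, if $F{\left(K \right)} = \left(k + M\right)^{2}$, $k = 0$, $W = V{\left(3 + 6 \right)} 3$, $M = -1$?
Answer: $1$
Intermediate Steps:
$W = -6$ ($W = \left(-2\right) 3 = -6$)
$I{\left(A,Q \right)} = -2$
$F{\left(K \right)} = 1$ ($F{\left(K \right)} = \left(0 - 1\right)^{2} = \left(-1\right)^{2} = 1$)
$F^{2}{\left(\left(-1 + I{\left(2,-4 \right)}\right) + W \right)} = 1^{2} = 1$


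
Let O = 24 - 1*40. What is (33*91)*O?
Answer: -48048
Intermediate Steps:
O = -16 (O = 24 - 40 = -16)
(33*91)*O = (33*91)*(-16) = 3003*(-16) = -48048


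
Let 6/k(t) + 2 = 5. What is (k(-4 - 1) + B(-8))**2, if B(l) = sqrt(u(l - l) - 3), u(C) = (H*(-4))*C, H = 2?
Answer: (2 + I*sqrt(3))**2 ≈ 1.0 + 6.9282*I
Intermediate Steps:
u(C) = -8*C (u(C) = (2*(-4))*C = -8*C)
k(t) = 2 (k(t) = 6/(-2 + 5) = 6/3 = 6*(1/3) = 2)
B(l) = I*sqrt(3) (B(l) = sqrt(-8*(l - l) - 3) = sqrt(-8*0 - 3) = sqrt(0 - 3) = sqrt(-3) = I*sqrt(3))
(k(-4 - 1) + B(-8))**2 = (2 + I*sqrt(3))**2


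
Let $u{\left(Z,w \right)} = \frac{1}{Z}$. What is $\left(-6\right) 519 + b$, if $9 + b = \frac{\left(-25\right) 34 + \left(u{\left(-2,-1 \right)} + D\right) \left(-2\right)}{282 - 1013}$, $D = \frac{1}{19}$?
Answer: $- \frac{2550542}{817} \approx -3121.8$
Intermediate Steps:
$D = \frac{1}{19} \approx 0.052632$
$b = - \frac{6404}{817}$ ($b = -9 + \frac{\left(-25\right) 34 + \left(\frac{1}{-2} + \frac{1}{19}\right) \left(-2\right)}{282 - 1013} = -9 + \frac{-850 + \left(- \frac{1}{2} + \frac{1}{19}\right) \left(-2\right)}{-731} = -9 + \left(-850 - - \frac{17}{19}\right) \left(- \frac{1}{731}\right) = -9 + \left(-850 + \frac{17}{19}\right) \left(- \frac{1}{731}\right) = -9 - - \frac{949}{817} = -9 + \frac{949}{817} = - \frac{6404}{817} \approx -7.8384$)
$\left(-6\right) 519 + b = \left(-6\right) 519 - \frac{6404}{817} = -3114 - \frac{6404}{817} = - \frac{2550542}{817}$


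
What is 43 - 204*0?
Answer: 43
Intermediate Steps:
43 - 204*0 = 43 - 17*0 = 43 + 0 = 43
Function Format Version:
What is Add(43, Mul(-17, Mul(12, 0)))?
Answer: 43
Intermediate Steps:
Add(43, Mul(-17, Mul(12, 0))) = Add(43, Mul(-17, 0)) = Add(43, 0) = 43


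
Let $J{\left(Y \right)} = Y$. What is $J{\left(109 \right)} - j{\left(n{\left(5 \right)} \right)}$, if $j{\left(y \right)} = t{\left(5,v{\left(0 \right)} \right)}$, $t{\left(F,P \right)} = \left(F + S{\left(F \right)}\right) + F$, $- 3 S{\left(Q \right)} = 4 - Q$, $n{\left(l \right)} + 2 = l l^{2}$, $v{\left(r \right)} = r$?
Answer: $\frac{296}{3} \approx 98.667$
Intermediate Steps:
$n{\left(l \right)} = -2 + l^{3}$ ($n{\left(l \right)} = -2 + l l^{2} = -2 + l^{3}$)
$S{\left(Q \right)} = - \frac{4}{3} + \frac{Q}{3}$ ($S{\left(Q \right)} = - \frac{4 - Q}{3} = - \frac{4}{3} + \frac{Q}{3}$)
$t{\left(F,P \right)} = - \frac{4}{3} + \frac{7 F}{3}$ ($t{\left(F,P \right)} = \left(F + \left(- \frac{4}{3} + \frac{F}{3}\right)\right) + F = \left(- \frac{4}{3} + \frac{4 F}{3}\right) + F = - \frac{4}{3} + \frac{7 F}{3}$)
$j{\left(y \right)} = \frac{31}{3}$ ($j{\left(y \right)} = - \frac{4}{3} + \frac{7}{3} \cdot 5 = - \frac{4}{3} + \frac{35}{3} = \frac{31}{3}$)
$J{\left(109 \right)} - j{\left(n{\left(5 \right)} \right)} = 109 - \frac{31}{3} = \frac{296}{3}$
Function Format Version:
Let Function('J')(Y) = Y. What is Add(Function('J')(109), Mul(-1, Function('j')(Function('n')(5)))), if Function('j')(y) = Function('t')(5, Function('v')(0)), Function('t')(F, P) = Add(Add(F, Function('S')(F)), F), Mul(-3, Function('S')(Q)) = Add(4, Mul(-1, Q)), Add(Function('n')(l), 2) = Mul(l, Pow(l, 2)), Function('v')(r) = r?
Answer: Rational(296, 3) ≈ 98.667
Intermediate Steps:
Function('n')(l) = Add(-2, Pow(l, 3)) (Function('n')(l) = Add(-2, Mul(l, Pow(l, 2))) = Add(-2, Pow(l, 3)))
Function('S')(Q) = Add(Rational(-4, 3), Mul(Rational(1, 3), Q)) (Function('S')(Q) = Mul(Rational(-1, 3), Add(4, Mul(-1, Q))) = Add(Rational(-4, 3), Mul(Rational(1, 3), Q)))
Function('t')(F, P) = Add(Rational(-4, 3), Mul(Rational(7, 3), F)) (Function('t')(F, P) = Add(Add(F, Add(Rational(-4, 3), Mul(Rational(1, 3), F))), F) = Add(Add(Rational(-4, 3), Mul(Rational(4, 3), F)), F) = Add(Rational(-4, 3), Mul(Rational(7, 3), F)))
Function('j')(y) = Rational(31, 3) (Function('j')(y) = Add(Rational(-4, 3), Mul(Rational(7, 3), 5)) = Add(Rational(-4, 3), Rational(35, 3)) = Rational(31, 3))
Add(Function('J')(109), Mul(-1, Function('j')(Function('n')(5)))) = Add(109, Mul(-1, Rational(31, 3))) = Add(109, Rational(-31, 3)) = Rational(296, 3)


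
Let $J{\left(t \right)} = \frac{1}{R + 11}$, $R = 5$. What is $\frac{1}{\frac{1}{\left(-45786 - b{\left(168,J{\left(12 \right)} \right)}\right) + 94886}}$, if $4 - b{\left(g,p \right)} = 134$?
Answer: $49230$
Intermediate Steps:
$J{\left(t \right)} = \frac{1}{16}$ ($J{\left(t \right)} = \frac{1}{5 + 11} = \frac{1}{16}$)
$b{\left(g,p \right)} = -130$ ($b{\left(g,p \right)} = 4 - 134 = -130$)
$\frac{1}{\frac{1}{\left(-45786 - b{\left(168,J{\left(12 \right)} \right)}\right) + 94886}} = \frac{1}{\frac{1}{\left(-45786 - -130\right) + 94886}} = \frac{1}{\frac{1}{\left(-45786 + 130\right) + 94886}} = \frac{1}{\frac{1}{-45656 + 94886}} = \frac{1}{\frac{1}{49230}} = 49230$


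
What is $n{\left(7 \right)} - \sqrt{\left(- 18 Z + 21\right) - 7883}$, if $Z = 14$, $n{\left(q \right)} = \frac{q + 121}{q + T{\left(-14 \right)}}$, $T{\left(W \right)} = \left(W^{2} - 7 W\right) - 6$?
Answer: $\frac{128}{295} - i \sqrt{8114} \approx 0.4339 - 90.078 i$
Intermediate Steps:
$T{\left(W \right)} = -6 + W^{2} - 7 W$
$n{\left(q \right)} = \frac{121 + q}{288 + q}$ ($n{\left(q \right)} = \frac{q + 121}{q - \left(-92 - 196\right)} = \frac{121 + q}{q + \left(-6 + 196 + 98\right)} = \frac{121 + q}{q + 288} = \frac{121 + q}{288 + q}$)
$n{\left(7 \right)} - \sqrt{\left(- 18 Z + 21\right) - 7883} = \frac{121 + 7}{288 + 7} - \sqrt{\left(\left(-18\right) 14 + 21\right) - 7883} = \frac{1}{295} \cdot 128 - \sqrt{\left(-252 + 21\right) - 7883} = \frac{1}{295} \cdot 128 - \sqrt{-231 - 7883} = \frac{128}{295} - \sqrt{-8114} = \frac{128}{295} - i \sqrt{8114}$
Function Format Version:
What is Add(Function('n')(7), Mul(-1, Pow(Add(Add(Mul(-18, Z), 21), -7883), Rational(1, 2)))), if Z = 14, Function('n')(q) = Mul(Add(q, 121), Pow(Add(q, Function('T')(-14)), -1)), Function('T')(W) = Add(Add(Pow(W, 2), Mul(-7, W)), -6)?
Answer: Add(Rational(128, 295), Mul(-1, I, Pow(8114, Rational(1, 2)))) ≈ Add(0.43390, Mul(-90.078, I))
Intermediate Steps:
Function('T')(W) = Add(-6, Pow(W, 2), Mul(-7, W))
Function('n')(q) = Mul(Pow(Add(288, q), -1), Add(121, q)) (Function('n')(q) = Mul(Add(q, 121), Pow(Add(q, Add(-6, Pow(-14, 2), Mul(-7, -14))), -1)) = Mul(Add(121, q), Pow(Add(q, Add(-6, 196, 98)), -1)) = Mul(Add(121, q), Pow(Add(q, 288), -1)) = Mul(Add(121, q), Pow(Add(288, q), -1)) = Mul(Pow(Add(288, q), -1), Add(121, q)))
Add(Function('n')(7), Mul(-1, Pow(Add(Add(Mul(-18, Z), 21), -7883), Rational(1, 2)))) = Add(Mul(Pow(Add(288, 7), -1), Add(121, 7)), Mul(-1, Pow(Add(Add(Mul(-18, 14), 21), -7883), Rational(1, 2)))) = Add(Mul(Pow(295, -1), 128), Mul(-1, Pow(Add(Add(-252, 21), -7883), Rational(1, 2)))) = Add(Mul(Rational(1, 295), 128), Mul(-1, Pow(Add(-231, -7883), Rational(1, 2)))) = Add(Rational(128, 295), Mul(-1, Pow(-8114, Rational(1, 2)))) = Add(Rational(128, 295), Mul(-1, Mul(I, Pow(8114, Rational(1, 2))))) = Add(Rational(128, 295), Mul(-1, I, Pow(8114, Rational(1, 2))))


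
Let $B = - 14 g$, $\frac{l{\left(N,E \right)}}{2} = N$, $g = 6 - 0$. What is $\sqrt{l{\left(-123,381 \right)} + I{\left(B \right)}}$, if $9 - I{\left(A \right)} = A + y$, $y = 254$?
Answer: $i \sqrt{407} \approx 20.174 i$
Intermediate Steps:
$g = 6$ ($g = 6 + 0 = 6$)
$l{\left(N,E \right)} = 2 N$
$B = -84$ ($B = \left(-14\right) 6 = -84$)
$I{\left(A \right)} = -245 - A$ ($I{\left(A \right)} = 9 - \left(A + 254\right) = 9 - \left(254 + A\right) = -245 - A$)
$\sqrt{l{\left(-123,381 \right)} + I{\left(B \right)}} = \sqrt{2 \left(-123\right) - 161} = \sqrt{-246 + \left(-245 + 84\right)} = \sqrt{-246 - 161} = \sqrt{-407} = i \sqrt{407}$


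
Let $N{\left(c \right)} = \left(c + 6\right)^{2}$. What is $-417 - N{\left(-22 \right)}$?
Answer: $-673$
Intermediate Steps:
$N{\left(c \right)} = \left(6 + c\right)^{2}$
$-417 - N{\left(-22 \right)} = -417 - \left(6 - 22\right)^{2} = -417 - \left(-16\right)^{2} = -417 - 256 = -673$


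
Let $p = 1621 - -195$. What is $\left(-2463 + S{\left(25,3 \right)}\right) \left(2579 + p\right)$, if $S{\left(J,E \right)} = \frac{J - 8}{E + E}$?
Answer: $- \frac{21624865}{2} \approx -1.0812 \cdot 10^{7}$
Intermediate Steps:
$S{\left(J,E \right)} = \frac{-8 + J}{2 E}$
$p = 1816$ ($p = 1621 + 195 = 1816$)
$\left(-2463 + S{\left(25,3 \right)}\right) \left(2579 + p\right) = \left(-2463 + \frac{-8 + 25}{2 \cdot 3}\right) \left(2579 + 1816\right) = \left(-2463 + \frac{1}{2} \cdot \frac{1}{3} \cdot 17\right) 4395 = \left(-2463 + \frac{17}{6}\right) 4395 = \left(- \frac{14761}{6}\right) 4395 = - \frac{21624865}{2}$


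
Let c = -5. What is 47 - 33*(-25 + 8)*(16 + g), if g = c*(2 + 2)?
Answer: -2197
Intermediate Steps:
g = -20 (g = -5*(2 + 2) = -5*4 = -20)
47 - 33*(-25 + 8)*(16 + g) = 47 - 33*(-25 + 8)*(16 - 20) = 47 - (-561)*(-4) = 47 - 33*68 = 47 - 2244 = -2197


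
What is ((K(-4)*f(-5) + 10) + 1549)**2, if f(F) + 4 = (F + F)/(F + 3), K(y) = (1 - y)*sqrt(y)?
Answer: 2430381 + 31180*I ≈ 2.4304e+6 + 31180.0*I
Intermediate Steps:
K(y) = sqrt(y)*(1 - y)
f(F) = -4 + 2*F/(3 + F) (f(F) = -4 + (F + F)/(F + 3) = -4 + (2*F)/(3 + F) = -4 + 2*F/(3 + F))
((K(-4)*f(-5) + 10) + 1549)**2 = (((sqrt(-4)*(1 - 1*(-4)))*(2*(-6 - 1*(-5))/(3 - 5)) + 10) + 1549)**2 = ((((2*I)*(1 + 4))*(2*(-6 + 5)/(-2)) + 10) + 1549)**2 = ((((2*I)*5)*(2*(-1/2)*(-1)) + 10) + 1549)**2 = (((10*I)*1 + 10) + 1549)**2 = ((10*I + 10) + 1549)**2 = ((10 + 10*I) + 1549)**2 = (1559 + 10*I)**2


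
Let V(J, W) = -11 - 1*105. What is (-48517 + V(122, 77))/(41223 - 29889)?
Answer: -16211/3778 ≈ -4.2909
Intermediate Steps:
V(J, W) = -116 (V(J, W) = -11 - 105 = -116)
(-48517 + V(122, 77))/(41223 - 29889) = (-48517 - 116)/(41223 - 29889) = -48633/11334 = -48633*1/11334 = -16211/3778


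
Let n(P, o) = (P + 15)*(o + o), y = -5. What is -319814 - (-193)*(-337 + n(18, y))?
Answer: -448545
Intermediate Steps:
n(P, o) = 2*o*(15 + P) (n(P, o) = (15 + P)*(2*o) = 2*o*(15 + P))
-319814 - (-193)*(-337 + n(18, y)) = -319814 - (-193)*(-337 + 2*(-5)*(15 + 18)) = -319814 - (-193)*(-337 + 2*(-5)*33) = -319814 - (-193)*(-337 - 330) = -319814 - (-193)*(-667) = -319814 - 1*128731 = -319814 - 128731 = -448545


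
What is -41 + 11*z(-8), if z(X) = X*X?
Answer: 663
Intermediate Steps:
z(X) = X**2
-41 + 11*z(-8) = -41 + 11*(-8)**2 = -41 + 11*64 = -41 + 704 = 663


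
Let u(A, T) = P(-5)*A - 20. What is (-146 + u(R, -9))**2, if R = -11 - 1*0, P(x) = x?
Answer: 12321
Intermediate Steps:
R = -11 (R = -11 + 0 = -11)
u(A, T) = -20 - 5*A (u(A, T) = -5*A - 20 = -20 - 5*A)
(-146 + u(R, -9))**2 = (-146 + (-20 - 5*(-11)))**2 = (-146 + (-20 + 55))**2 = (-146 + 35)**2 = (-111)**2 = 12321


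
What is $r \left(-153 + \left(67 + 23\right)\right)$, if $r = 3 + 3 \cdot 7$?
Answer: $-1512$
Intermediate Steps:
$r = 24$ ($r = 3 + 21 = 24$)
$r \left(-153 + \left(67 + 23\right)\right) = 24 \left(-153 + \left(67 + 23\right)\right) = 24 \left(-153 + 90\right) = 24 \left(-63\right) = -1512$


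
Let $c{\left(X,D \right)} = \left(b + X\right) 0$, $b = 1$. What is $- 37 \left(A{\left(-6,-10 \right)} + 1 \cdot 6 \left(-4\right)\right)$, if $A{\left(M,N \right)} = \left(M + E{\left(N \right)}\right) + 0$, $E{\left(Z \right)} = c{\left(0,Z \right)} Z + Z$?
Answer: $1480$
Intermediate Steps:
$c{\left(X,D \right)} = 0$ ($c{\left(X,D \right)} = \left(1 + X\right) 0 = 0$)
$E{\left(Z \right)} = Z$ ($E{\left(Z \right)} = 0 Z + Z = 0 + Z = Z$)
$A{\left(M,N \right)} = M + N$ ($A{\left(M,N \right)} = \left(M + N\right) + 0 = M + N$)
$- 37 \left(A{\left(-6,-10 \right)} + 1 \cdot 6 \left(-4\right)\right) = - 37 \left(\left(-6 - 10\right) + 1 \cdot 6 \left(-4\right)\right) = - 37 \left(-16 + 6 \left(-4\right)\right) = - 37 \left(-16 - 24\right) = \left(-37\right) \left(-40\right) = 1480$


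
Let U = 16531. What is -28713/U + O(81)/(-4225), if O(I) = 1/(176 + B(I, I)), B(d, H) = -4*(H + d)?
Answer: -57259448069/32966120200 ≈ -1.7369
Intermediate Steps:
B(d, H) = -4*H - 4*d
O(I) = 1/(176 - 8*I) (O(I) = 1/(176 + (-4*I - 4*I)) = 1/(176 - 8*I))
-28713/U + O(81)/(-4225) = -28713/16531 + (1/(8*(22 - 1*81)))/(-4225) = -28713*1/16531 + (1/(8*(22 - 81)))*(-1/4225) = -28713/16531 + ((⅛)/(-59))*(-1/4225) = -28713/16531 + ((⅛)*(-1/59))*(-1/4225) = -28713/16531 - 1/472*(-1/4225) = -28713/16531 + 1/1994200 = -57259448069/32966120200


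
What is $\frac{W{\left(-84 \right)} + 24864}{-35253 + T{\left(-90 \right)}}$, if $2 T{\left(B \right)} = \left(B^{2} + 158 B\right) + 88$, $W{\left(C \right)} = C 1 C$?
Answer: $- \frac{4560}{5467} \approx -0.8341$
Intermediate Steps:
$W{\left(C \right)} = C^{2}$ ($W{\left(C \right)} = C C = C^{2}$)
$T{\left(B \right)} = 44 + \frac{B^{2}}{2} + 79 B$ ($T{\left(B \right)} = \frac{\left(B^{2} + 158 B\right) + 88}{2} = \frac{88 + B^{2} + 158 B}{2} = 44 + \frac{B^{2}}{2} + 79 B$)
$\frac{W{\left(-84 \right)} + 24864}{-35253 + T{\left(-90 \right)}} = \frac{\left(-84\right)^{2} + 24864}{-35253 + \left(44 + \frac{\left(-90\right)^{2}}{2} + 79 \left(-90\right)\right)} = \frac{7056 + 24864}{-35253 + \left(44 + \frac{1}{2} \cdot 8100 - 7110\right)} = \frac{31920}{-35253 + \left(44 + 4050 - 7110\right)} = \frac{31920}{-35253 - 3016} = \frac{31920}{-38269} = 31920 \left(- \frac{1}{38269}\right) = - \frac{4560}{5467}$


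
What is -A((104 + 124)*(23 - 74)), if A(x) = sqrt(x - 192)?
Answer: -2*I*sqrt(2955) ≈ -108.72*I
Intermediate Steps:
A(x) = sqrt(-192 + x)
-A((104 + 124)*(23 - 74)) = -sqrt(-192 + (104 + 124)*(23 - 74)) = -sqrt(-192 + 228*(-51)) = -sqrt(-192 - 11628) = -sqrt(-11820) = -2*I*sqrt(2955)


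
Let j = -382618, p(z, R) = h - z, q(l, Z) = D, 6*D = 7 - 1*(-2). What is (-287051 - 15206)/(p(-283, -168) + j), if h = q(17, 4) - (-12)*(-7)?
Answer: 604514/764835 ≈ 0.79039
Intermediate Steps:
D = 3/2 (D = (7 - 1*(-2))/6 = (7 + 2)/6 = (⅙)*9 = 3/2 ≈ 1.5000)
q(l, Z) = 3/2
h = -165/2 (h = 3/2 - (-12)*(-7) = 3/2 - 1*84 = 3/2 - 84 = -165/2 ≈ -82.500)
p(z, R) = -165/2 - z
(-287051 - 15206)/(p(-283, -168) + j) = (-287051 - 15206)/((-165/2 - 1*(-283)) - 382618) = -302257/((-165/2 + 283) - 382618) = -302257/(401/2 - 382618) = -302257/(-764835/2) = -302257*(-2/764835) = 604514/764835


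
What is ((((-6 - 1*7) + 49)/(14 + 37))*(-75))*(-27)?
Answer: 24300/17 ≈ 1429.4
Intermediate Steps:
((((-6 - 1*7) + 49)/(14 + 37))*(-75))*(-27) = ((((-6 - 7) + 49)/51)*(-75))*(-27) = (((-13 + 49)*(1/51))*(-75))*(-27) = ((36*(1/51))*(-75))*(-27) = ((12/17)*(-75))*(-27) = -900/17*(-27) = 24300/17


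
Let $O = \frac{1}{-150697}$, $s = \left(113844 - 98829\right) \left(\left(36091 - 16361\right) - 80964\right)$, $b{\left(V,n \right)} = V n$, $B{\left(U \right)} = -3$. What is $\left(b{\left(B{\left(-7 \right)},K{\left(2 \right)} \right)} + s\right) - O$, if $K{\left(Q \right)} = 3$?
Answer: $- \frac{138555119527742}{150697} \approx -9.1943 \cdot 10^{8}$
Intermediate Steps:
$s = -919428510$ ($s = 15015 \left(19730 - 80964\right) = 15015 \left(-61234\right) = -919428510$)
$O = - \frac{1}{150697} \approx -6.6358 \cdot 10^{-6}$
$\left(b{\left(B{\left(-7 \right)},K{\left(2 \right)} \right)} + s\right) - O = \left(\left(-3\right) 3 - 919428510\right) - - \frac{1}{150697} = \left(-9 - 919428510\right) + \frac{1}{150697} = -919428519 + \frac{1}{150697} = - \frac{138555119527742}{150697}$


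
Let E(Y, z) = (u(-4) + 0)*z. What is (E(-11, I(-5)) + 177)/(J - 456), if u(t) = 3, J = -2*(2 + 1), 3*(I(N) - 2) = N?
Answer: -89/231 ≈ -0.38528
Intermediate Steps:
I(N) = 2 + N/3
J = -6 (J = -2*3 = -6)
E(Y, z) = 3*z (E(Y, z) = (3 + 0)*z = 3*z)
(E(-11, I(-5)) + 177)/(J - 456) = (3*(2 + (⅓)*(-5)) + 177)/(-6 - 456) = (3*(2 - 5/3) + 177)/(-462) = (3*(⅓) + 177)*(-1/462) = (1 + 177)*(-1/462) = 178*(-1/462) = -89/231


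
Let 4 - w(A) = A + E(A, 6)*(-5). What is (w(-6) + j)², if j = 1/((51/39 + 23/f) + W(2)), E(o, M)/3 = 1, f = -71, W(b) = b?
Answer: 4868271529/7584516 ≈ 641.87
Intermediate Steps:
E(o, M) = 3 (E(o, M) = 3*1 = 3)
w(A) = 19 - A (w(A) = 4 - (A + 3*(-5)) = 4 - (A - 15) = 4 - (-15 + A) = 4 + (15 - A) = 19 - A)
j = 923/2754 (j = 1/((51/39 + 23/(-71)) + 2) = 1/((51*(1/39) + 23*(-1/71)) + 2) = 1/((17/13 - 23/71) + 2) = 1/(908/923 + 2) = 1/(2754/923) = 923/2754 ≈ 0.33515)
(w(-6) + j)² = ((19 - 1*(-6)) + 923/2754)² = ((19 + 6) + 923/2754)² = (25 + 923/2754)² = (69773/2754)² = 4868271529/7584516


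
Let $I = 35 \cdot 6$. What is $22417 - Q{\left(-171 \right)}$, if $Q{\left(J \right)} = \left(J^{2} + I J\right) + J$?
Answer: $29257$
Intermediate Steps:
$I = 210$
$Q{\left(J \right)} = J^{2} + 211 J$ ($Q{\left(J \right)} = \left(J^{2} + 210 J\right) + J = J^{2} + 211 J$)
$22417 - Q{\left(-171 \right)} = 22417 - - 171 \left(211 - 171\right) = 22417 - \left(-171\right) 40 = 22417 - -6840 = 22417 + 6840 = 29257$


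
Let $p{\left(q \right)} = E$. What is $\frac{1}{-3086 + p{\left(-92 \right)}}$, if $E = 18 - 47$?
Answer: $- \frac{1}{3115} \approx -0.00032103$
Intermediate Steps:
$E = -29$
$p{\left(q \right)} = -29$
$\frac{1}{-3086 + p{\left(-92 \right)}} = \frac{1}{-3086 - 29} = \frac{1}{-3115} = - \frac{1}{3115}$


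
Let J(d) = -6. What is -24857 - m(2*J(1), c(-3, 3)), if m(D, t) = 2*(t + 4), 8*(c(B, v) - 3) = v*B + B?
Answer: -24868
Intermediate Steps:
c(B, v) = 3 + B/8 + B*v/8 (c(B, v) = 3 + (v*B + B)/8 = 3 + (B*v + B)/8 = 3 + (B + B*v)/8 = 3 + (B/8 + B*v/8) = 3 + B/8 + B*v/8)
m(D, t) = 8 + 2*t (m(D, t) = 2*(4 + t) = 8 + 2*t)
-24857 - m(2*J(1), c(-3, 3)) = -24857 - (8 + 2*(3 + (⅛)*(-3) + (⅛)*(-3)*3)) = -24857 - (8 + 2*(3 - 3/8 - 9/8)) = -24857 - (8 + 2*(3/2)) = -24857 - (8 + 3) = -24857 - 1*11 = -24857 - 11 = -24868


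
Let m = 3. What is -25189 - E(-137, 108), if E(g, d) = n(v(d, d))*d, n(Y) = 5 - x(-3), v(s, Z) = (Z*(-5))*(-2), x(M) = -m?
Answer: -26053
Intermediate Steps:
x(M) = -3 (x(M) = -1*3 = -3)
v(s, Z) = 10*Z (v(s, Z) = -5*Z*(-2) = 10*Z)
n(Y) = 8 (n(Y) = 5 - 1*(-3) = 5 + 3 = 8)
E(g, d) = 8*d
-25189 - E(-137, 108) = -25189 - 8*108 = -25189 - 1*864 = -25189 - 864 = -26053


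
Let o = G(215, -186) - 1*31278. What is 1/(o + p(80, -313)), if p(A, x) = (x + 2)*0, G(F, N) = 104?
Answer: -1/31174 ≈ -3.2078e-5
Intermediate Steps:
p(A, x) = 0 (p(A, x) = (2 + x)*0 = 0)
o = -31174 (o = 104 - 1*31278 = 104 - 31278 = -31174)
1/(o + p(80, -313)) = 1/(-31174 + 0) = 1/(-31174) = -1/31174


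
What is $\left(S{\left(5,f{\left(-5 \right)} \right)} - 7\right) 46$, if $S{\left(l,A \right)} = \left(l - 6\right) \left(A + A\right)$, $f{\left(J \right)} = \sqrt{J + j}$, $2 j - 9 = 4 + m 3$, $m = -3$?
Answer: $-322 - 92 i \sqrt{3} \approx -322.0 - 159.35 i$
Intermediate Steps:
$j = 2$ ($j = \frac{9}{2} + \frac{4 - 9}{2} = \frac{9}{2} + \frac{1}{2} \left(-5\right) = \frac{9}{2} - \frac{5}{2} = 2$)
$f{\left(J \right)} = \sqrt{2 + J}$ ($f{\left(J \right)} = \sqrt{J + 2} = \sqrt{2 + J}$)
$S{\left(l,A \right)} = 2 A \left(-6 + l\right)$ ($S{\left(l,A \right)} = \left(-6 + l\right) 2 A = 2 A \left(-6 + l\right)$)
$\left(S{\left(5,f{\left(-5 \right)} \right)} - 7\right) 46 = \left(2 \sqrt{2 - 5} \left(-6 + 5\right) - 7\right) 46 = \left(2 \sqrt{-3} \left(-1\right) - 7\right) 46 = \left(2 i \sqrt{3} \left(-1\right) - 7\right) 46 = \left(- 2 i \sqrt{3} - 7\right) 46 = \left(-7 - 2 i \sqrt{3}\right) 46 = -322 - 92 i \sqrt{3}$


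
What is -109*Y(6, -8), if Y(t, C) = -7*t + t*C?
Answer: 9810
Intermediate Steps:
Y(t, C) = -7*t + C*t
-109*Y(6, -8) = -654*(-7 - 8) = -654*(-15) = -109*(-90) = 9810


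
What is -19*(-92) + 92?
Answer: 1840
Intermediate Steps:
-19*(-92) + 92 = 1748 + 92 = 1840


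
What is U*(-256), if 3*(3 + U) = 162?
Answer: -13056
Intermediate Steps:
U = 51 (U = -3 + (1/3)*162 = -3 + 54 = 51)
U*(-256) = 51*(-256) = -13056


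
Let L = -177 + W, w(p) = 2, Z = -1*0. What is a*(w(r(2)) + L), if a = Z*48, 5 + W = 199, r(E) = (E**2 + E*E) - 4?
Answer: 0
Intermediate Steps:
Z = 0
r(E) = -4 + 2*E**2 (r(E) = (E**2 + E**2) - 4 = 2*E**2 - 4 = -4 + 2*E**2)
W = 194 (W = -5 + 199 = 194)
L = 17 (L = -177 + 194 = 17)
a = 0 (a = 0*48 = 0)
a*(w(r(2)) + L) = 0*(2 + 17) = 0*19 = 0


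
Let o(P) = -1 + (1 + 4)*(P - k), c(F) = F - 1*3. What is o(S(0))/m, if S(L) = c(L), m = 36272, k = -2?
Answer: -3/18136 ≈ -0.00016542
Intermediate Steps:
c(F) = -3 + F (c(F) = F - 3 = -3 + F)
S(L) = -3 + L
o(P) = 9 + 5*P (o(P) = -1 + (1 + 4)*(P - 1*(-2)) = -1 + 5*(P + 2) = -1 + 5*(2 + P) = -1 + (10 + 5*P) = 9 + 5*P)
o(S(0))/m = (9 + 5*(-3 + 0))/36272 = (9 + 5*(-3))*(1/36272) = (9 - 15)*(1/36272) = -6*1/36272 = -3/18136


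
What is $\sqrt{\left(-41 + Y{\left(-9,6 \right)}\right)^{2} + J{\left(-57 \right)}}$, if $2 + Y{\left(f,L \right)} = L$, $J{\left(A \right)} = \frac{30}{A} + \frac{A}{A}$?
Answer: $\frac{2 \sqrt{123595}}{19} \approx 37.006$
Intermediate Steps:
$J{\left(A \right)} = 1 + \frac{30}{A}$ ($J{\left(A \right)} = \frac{30}{A} + 1 = 1 + \frac{30}{A}$)
$Y{\left(f,L \right)} = -2 + L$
$\sqrt{\left(-41 + Y{\left(-9,6 \right)}\right)^{2} + J{\left(-57 \right)}} = \sqrt{\left(-41 + \left(-2 + 6\right)\right)^{2} + \frac{30 - 57}{-57}} = \sqrt{\left(-41 + 4\right)^{2} - - \frac{9}{19}} = \sqrt{\left(-37\right)^{2} + \frac{9}{19}} = \sqrt{1369 + \frac{9}{19}} = \sqrt{\frac{26020}{19}} = \frac{2 \sqrt{123595}}{19}$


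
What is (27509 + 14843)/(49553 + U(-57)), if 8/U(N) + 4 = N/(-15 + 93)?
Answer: 5209296/6094811 ≈ 0.85471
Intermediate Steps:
U(N) = 8/(-4 + N/78) (U(N) = 8/(-4 + N/(-15 + 93)) = 8/(-4 + N/78))
(27509 + 14843)/(49553 + U(-57)) = (27509 + 14843)/(49553 + 624/(-312 - 57)) = 42352/(49553 + 624/(-369)) = 42352/(49553 + 624*(-1/369)) = 42352/(49553 - 208/123) = 42352/(6094811/123) = 42352*(123/6094811) = 5209296/6094811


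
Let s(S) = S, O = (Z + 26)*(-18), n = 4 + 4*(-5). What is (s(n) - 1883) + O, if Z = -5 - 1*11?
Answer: -2079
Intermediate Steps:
n = -16 (n = 4 - 20 = -16)
Z = -16 (Z = -5 - 11 = -16)
O = -180 (O = (-16 + 26)*(-18) = 10*(-18) = -180)
(s(n) - 1883) + O = (-16 - 1883) - 180 = -1899 - 180 = -2079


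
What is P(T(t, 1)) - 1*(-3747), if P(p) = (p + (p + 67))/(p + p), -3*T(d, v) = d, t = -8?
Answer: 60169/16 ≈ 3760.6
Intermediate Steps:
T(d, v) = -d/3
P(p) = (67 + 2*p)/(2*p) (P(p) = (p + (67 + p))/((2*p)) = (67 + 2*p)*(1/(2*p)) = (67 + 2*p)/(2*p))
P(T(t, 1)) - 1*(-3747) = (67/2 - 1/3*(-8))/((-1/3*(-8))) - 1*(-3747) = (67/2 + 8/3)/(8/3) + 3747 = (3/8)*(217/6) + 3747 = 217/16 + 3747 = 60169/16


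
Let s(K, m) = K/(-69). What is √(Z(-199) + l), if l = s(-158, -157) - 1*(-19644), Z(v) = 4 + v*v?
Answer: √282095391/69 ≈ 243.42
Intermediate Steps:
Z(v) = 4 + v²
s(K, m) = -K/69 (s(K, m) = K*(-1/69) = -K/69)
l = 1355594/69 (l = -1/69*(-158) - 1*(-19644) = 158/69 + 19644 = 1355594/69 ≈ 19646.)
√(Z(-199) + l) = √((4 + (-199)²) + 1355594/69) = √((4 + 39601) + 1355594/69) = √(39605 + 1355594/69) = √(4088339/69) = √282095391/69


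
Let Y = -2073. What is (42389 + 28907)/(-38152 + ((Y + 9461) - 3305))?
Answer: -71296/34069 ≈ -2.0927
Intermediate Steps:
(42389 + 28907)/(-38152 + ((Y + 9461) - 3305)) = (42389 + 28907)/(-38152 + ((-2073 + 9461) - 3305)) = 71296/(-38152 + (7388 - 3305)) = 71296/(-38152 + 4083) = 71296/(-34069) = 71296*(-1/34069) = -71296/34069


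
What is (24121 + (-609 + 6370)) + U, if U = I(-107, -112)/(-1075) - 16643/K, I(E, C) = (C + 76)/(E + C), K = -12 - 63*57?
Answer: 8450304806039/282745425 ≈ 29887.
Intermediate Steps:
K = -3603 (K = -12 - 3591 = -3603)
I(E, C) = (76 + C)/(C + E)
U = 1306016189/282745425 (U = ((76 - 112)/(-112 - 107))/(-1075) - 16643/(-3603) = (-36/(-219))*(-1/1075) - 16643*(-1/3603) = -1/219*(-36)*(-1/1075) + 16643/3603 = (12/73)*(-1/1075) + 16643/3603 = -12/78475 + 16643/3603 = 1306016189/282745425 ≈ 4.6190)
(24121 + (-609 + 6370)) + U = (24121 + (-609 + 6370)) + 1306016189/282745425 = (24121 + 5761) + 1306016189/282745425 = 29882 + 1306016189/282745425 = 8450304806039/282745425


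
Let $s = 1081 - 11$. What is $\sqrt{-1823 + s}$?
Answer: $i \sqrt{753} \approx 27.441 i$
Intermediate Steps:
$s = 1070$ ($s = 1081 - 11 = 1070$)
$\sqrt{-1823 + s} = \sqrt{-1823 + 1070} = \sqrt{-753} = i \sqrt{753}$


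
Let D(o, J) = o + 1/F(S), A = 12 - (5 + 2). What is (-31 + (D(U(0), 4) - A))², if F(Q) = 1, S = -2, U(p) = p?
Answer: 1225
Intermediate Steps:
A = 5 (A = 12 - 1*7 = 12 - 7 = 5)
D(o, J) = 1 + o (D(o, J) = o + 1/1 = o + 1 = 1 + o)
(-31 + (D(U(0), 4) - A))² = (-31 + ((1 + 0) - 1*5))² = (-31 + (1 - 5))² = (-31 - 4)² = (-35)² = 1225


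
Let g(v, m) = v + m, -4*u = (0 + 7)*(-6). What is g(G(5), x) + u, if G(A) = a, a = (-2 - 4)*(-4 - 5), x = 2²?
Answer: 137/2 ≈ 68.500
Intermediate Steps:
x = 4
u = 21/2 (u = -(0 + 7)*(-6)/4 = -7*(-6)/4 = -¼*(-42) = 21/2 ≈ 10.500)
a = 54 (a = -6*(-9) = 54)
G(A) = 54
g(v, m) = m + v
g(G(5), x) + u = (4 + 54) + 21/2 = 58 + 21/2 = 137/2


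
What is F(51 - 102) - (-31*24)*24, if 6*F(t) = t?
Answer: 35695/2 ≈ 17848.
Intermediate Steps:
F(t) = t/6
F(51 - 102) - (-31*24)*24 = (51 - 102)/6 - (-31*24)*24 = (1/6)*(-51) - (-744)*24 = -17/2 - 1*(-17856) = -17/2 + 17856 = 35695/2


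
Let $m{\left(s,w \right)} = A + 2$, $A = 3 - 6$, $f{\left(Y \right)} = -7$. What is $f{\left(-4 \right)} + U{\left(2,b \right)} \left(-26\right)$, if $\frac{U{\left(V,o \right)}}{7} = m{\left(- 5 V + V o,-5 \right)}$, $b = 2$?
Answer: $175$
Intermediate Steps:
$A = -3$ ($A = 3 - 6 = -3$)
$m{\left(s,w \right)} = -1$ ($m{\left(s,w \right)} = -3 + 2 = -1$)
$U{\left(V,o \right)} = -7$ ($U{\left(V,o \right)} = 7 \left(-1\right) = -7$)
$f{\left(-4 \right)} + U{\left(2,b \right)} \left(-26\right) = -7 - -182 = -7 + 182 = 175$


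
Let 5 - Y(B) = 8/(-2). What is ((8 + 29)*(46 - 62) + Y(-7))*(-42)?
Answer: 24486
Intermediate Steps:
Y(B) = 9 (Y(B) = 5 - 8/(-2) = 5 - 8*(-1)/2 = 5 - 1*(-4) = 5 + 4 = 9)
((8 + 29)*(46 - 62) + Y(-7))*(-42) = ((8 + 29)*(46 - 62) + 9)*(-42) = (37*(-16) + 9)*(-42) = (-592 + 9)*(-42) = -583*(-42) = 24486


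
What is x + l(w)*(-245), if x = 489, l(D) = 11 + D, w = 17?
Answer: -6371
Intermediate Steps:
x + l(w)*(-245) = 489 + (11 + 17)*(-245) = 489 + 28*(-245) = 489 - 6860 = -6371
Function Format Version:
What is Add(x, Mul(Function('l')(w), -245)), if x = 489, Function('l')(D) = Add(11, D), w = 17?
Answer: -6371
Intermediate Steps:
Add(x, Mul(Function('l')(w), -245)) = Add(489, Mul(Add(11, 17), -245)) = Add(489, Mul(28, -245)) = Add(489, -6860) = -6371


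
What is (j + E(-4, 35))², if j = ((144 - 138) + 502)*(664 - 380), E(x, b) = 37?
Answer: 20825087481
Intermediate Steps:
j = 144272 (j = (6 + 502)*284 = 508*284 = 144272)
(j + E(-4, 35))² = (144272 + 37)² = 144309² = 20825087481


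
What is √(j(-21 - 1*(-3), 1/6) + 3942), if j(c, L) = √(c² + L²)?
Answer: √(141912 + 6*√11665)/6 ≈ 62.929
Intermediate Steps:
j(c, L) = √(L² + c²)
√(j(-21 - 1*(-3), 1/6) + 3942) = √(√((1/6)² + (-21 - 1*(-3))²) + 3942) = √(√((⅙)² + (-21 + 3)²) + 3942) = √(√(1/36 + (-18)²) + 3942) = √(√(1/36 + 324) + 3942) = √(√(11665/36) + 3942) = √(√11665/6 + 3942) = √(3942 + √11665/6)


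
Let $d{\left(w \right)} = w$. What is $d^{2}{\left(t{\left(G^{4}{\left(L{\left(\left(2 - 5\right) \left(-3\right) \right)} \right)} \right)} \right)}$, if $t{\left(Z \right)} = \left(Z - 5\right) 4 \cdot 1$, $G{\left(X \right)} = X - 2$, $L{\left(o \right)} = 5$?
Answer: $92416$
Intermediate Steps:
$G{\left(X \right)} = -2 + X$
$t{\left(Z \right)} = -20 + 4 Z$ ($t{\left(Z \right)} = \left(-5 + Z\right) 4 \cdot 1 = \left(-20 + 4 Z\right) 1 = -20 + 4 Z$)
$d^{2}{\left(t{\left(G^{4}{\left(L{\left(\left(2 - 5\right) \left(-3\right) \right)} \right)} \right)} \right)} = \left(-20 + 4 \left(-2 + 5\right)^{4}\right)^{2} = \left(-20 + 4 \cdot 3^{4}\right)^{2} = \left(-20 + 4 \cdot 81\right)^{2} = \left(-20 + 324\right)^{2} = 304^{2} = 92416$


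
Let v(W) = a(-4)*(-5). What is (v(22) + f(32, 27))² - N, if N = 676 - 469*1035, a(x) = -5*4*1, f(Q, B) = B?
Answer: 500868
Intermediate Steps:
a(x) = -20 (a(x) = -20*1 = -20)
v(W) = 100 (v(W) = -20*(-5) = 100)
N = -484739 (N = 676 - 485415 = -484739)
(v(22) + f(32, 27))² - N = (100 + 27)² - 1*(-484739) = 127² + 484739 = 16129 + 484739 = 500868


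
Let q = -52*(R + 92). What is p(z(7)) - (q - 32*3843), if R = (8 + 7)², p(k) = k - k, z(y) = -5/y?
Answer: 139460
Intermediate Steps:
p(k) = 0
R = 225 (R = 15² = 225)
q = -16484 (q = -52*(225 + 92) = -52*317 = -16484)
p(z(7)) - (q - 32*3843) = 0 - (-16484 - 32*3843) = 0 - (-16484 - 1*122976) = 0 - (-16484 - 122976) = 0 - 1*(-139460) = 0 + 139460 = 139460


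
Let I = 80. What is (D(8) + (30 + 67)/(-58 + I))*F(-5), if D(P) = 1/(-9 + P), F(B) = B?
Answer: -375/22 ≈ -17.045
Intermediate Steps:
(D(8) + (30 + 67)/(-58 + I))*F(-5) = (1/(-9 + 8) + (30 + 67)/(-58 + 80))*(-5) = (1/(-1) + 97/22)*(-5) = (-1 + 97*(1/22))*(-5) = (-1 + 97/22)*(-5) = (75/22)*(-5) = -375/22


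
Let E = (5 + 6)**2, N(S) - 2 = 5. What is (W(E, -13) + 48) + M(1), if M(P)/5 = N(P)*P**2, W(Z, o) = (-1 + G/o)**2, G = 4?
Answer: 14316/169 ≈ 84.710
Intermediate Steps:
N(S) = 7 (N(S) = 2 + 5 = 7)
E = 121 (E = 11**2 = 121)
W(Z, o) = (-1 + 4/o)**2
M(P) = 35*P**2 (M(P) = 5*(7*P**2) = 35*P**2)
(W(E, -13) + 48) + M(1) = ((-4 - 13)**2/(-13)**2 + 48) + 35*1**2 = ((1/169)*(-17)**2 + 48) + 35*1 = ((1/169)*289 + 48) + 35 = (289/169 + 48) + 35 = 8401/169 + 35 = 14316/169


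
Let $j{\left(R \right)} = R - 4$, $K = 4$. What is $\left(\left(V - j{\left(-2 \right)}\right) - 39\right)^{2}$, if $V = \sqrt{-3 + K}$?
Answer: $1024$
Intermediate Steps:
$j{\left(R \right)} = -4 + R$ ($j{\left(R \right)} = R - 4 = -4 + R$)
$V = 1$ ($V = \sqrt{-3 + 4} = \sqrt{1} = 1$)
$\left(\left(V - j{\left(-2 \right)}\right) - 39\right)^{2} = \left(\left(1 - \left(-4 - 2\right)\right) - 39\right)^{2} = \left(\left(1 - -6\right) - 39\right)^{2} = \left(\left(1 + 6\right) - 39\right)^{2} = \left(7 - 39\right)^{2} = \left(-32\right)^{2} = 1024$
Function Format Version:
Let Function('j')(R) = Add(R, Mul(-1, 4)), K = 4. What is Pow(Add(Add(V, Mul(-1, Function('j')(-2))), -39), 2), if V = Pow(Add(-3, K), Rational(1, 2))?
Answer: 1024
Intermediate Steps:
Function('j')(R) = Add(-4, R) (Function('j')(R) = Add(R, -4) = Add(-4, R))
V = 1 (V = Pow(Add(-3, 4), Rational(1, 2)) = Pow(1, Rational(1, 2)) = 1)
Pow(Add(Add(V, Mul(-1, Function('j')(-2))), -39), 2) = Pow(Add(Add(1, Mul(-1, Add(-4, -2))), -39), 2) = Pow(Add(Add(1, Mul(-1, -6)), -39), 2) = Pow(Add(Add(1, 6), -39), 2) = Pow(Add(7, -39), 2) = Pow(-32, 2) = 1024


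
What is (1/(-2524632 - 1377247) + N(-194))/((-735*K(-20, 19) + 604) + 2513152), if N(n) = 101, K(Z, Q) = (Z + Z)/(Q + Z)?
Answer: 197044889/4846828252462 ≈ 4.0654e-5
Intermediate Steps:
K(Z, Q) = 2*Z/(Q + Z) (K(Z, Q) = (2*Z)/(Q + Z) = 2*Z/(Q + Z))
(1/(-2524632 - 1377247) + N(-194))/((-735*K(-20, 19) + 604) + 2513152) = (1/(-2524632 - 1377247) + 101)/((-1470*(-20)/(19 - 20) + 604) + 2513152) = (1/(-3901879) + 101)/((-1470*(-20)/(-1) + 604) + 2513152) = (-1/3901879 + 101)/((-1470*(-20)*(-1) + 604) + 2513152) = 394089778/(3901879*((-735*40 + 604) + 2513152)) = 394089778/(3901879*((-29400 + 604) + 2513152)) = 394089778/(3901879*(-28796 + 2513152)) = (394089778/3901879)/2484356 = (394089778/3901879)*(1/2484356) = 197044889/4846828252462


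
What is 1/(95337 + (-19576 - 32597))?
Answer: 1/43164 ≈ 2.3167e-5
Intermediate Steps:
1/(95337 + (-19576 - 32597)) = 1/(95337 - 52173) = 1/43164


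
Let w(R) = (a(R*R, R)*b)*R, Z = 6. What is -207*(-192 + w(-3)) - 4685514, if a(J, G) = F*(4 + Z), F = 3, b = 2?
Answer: -4608510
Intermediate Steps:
a(J, G) = 30 (a(J, G) = 3*(4 + 6) = 3*10 = 30)
w(R) = 60*R (w(R) = (30*2)*R = 60*R)
-207*(-192 + w(-3)) - 4685514 = -207*(-192 + 60*(-3)) - 4685514 = -207*(-192 - 180) - 4685514 = -207*(-372) - 4685514 = 77004 - 4685514 = -4608510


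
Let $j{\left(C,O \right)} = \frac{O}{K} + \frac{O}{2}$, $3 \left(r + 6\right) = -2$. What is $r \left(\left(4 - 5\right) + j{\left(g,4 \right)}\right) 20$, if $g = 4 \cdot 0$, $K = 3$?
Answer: $- \frac{2800}{9} \approx -311.11$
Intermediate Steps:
$r = - \frac{20}{3}$ ($r = -6 + \frac{1}{3} \left(-2\right) = -6 - \frac{2}{3} = - \frac{20}{3} \approx -6.6667$)
$g = 0$
$j{\left(C,O \right)} = \frac{5 O}{6}$ ($j{\left(C,O \right)} = \frac{O}{3} + \frac{O}{2} = \frac{5 O}{6}$)
$r \left(\left(4 - 5\right) + j{\left(g,4 \right)}\right) 20 = - \frac{20 \left(\left(4 - 5\right) + \frac{5}{6} \cdot 4\right)}{3} \cdot 20 = - \frac{20 \left(-1 + \frac{10}{3}\right)}{3} \cdot 20 = \left(- \frac{20}{3}\right) \frac{7}{3} \cdot 20 = \left(- \frac{140}{9}\right) 20 = - \frac{2800}{9}$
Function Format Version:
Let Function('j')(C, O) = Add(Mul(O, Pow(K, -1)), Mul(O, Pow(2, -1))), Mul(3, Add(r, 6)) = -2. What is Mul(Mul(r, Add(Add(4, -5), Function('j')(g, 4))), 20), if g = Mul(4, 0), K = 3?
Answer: Rational(-2800, 9) ≈ -311.11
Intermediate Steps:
r = Rational(-20, 3) (r = Add(-6, Mul(Rational(1, 3), -2)) = Add(-6, Rational(-2, 3)) = Rational(-20, 3) ≈ -6.6667)
g = 0
Function('j')(C, O) = Mul(Rational(5, 6), O) (Function('j')(C, O) = Add(Mul(O, Pow(3, -1)), Mul(O, Pow(2, -1))) = Add(Mul(O, Rational(1, 3)), Mul(O, Rational(1, 2))) = Add(Mul(Rational(1, 3), O), Mul(Rational(1, 2), O)) = Mul(Rational(5, 6), O))
Mul(Mul(r, Add(Add(4, -5), Function('j')(g, 4))), 20) = Mul(Mul(Rational(-20, 3), Add(Add(4, -5), Mul(Rational(5, 6), 4))), 20) = Mul(Mul(Rational(-20, 3), Add(-1, Rational(10, 3))), 20) = Mul(Mul(Rational(-20, 3), Rational(7, 3)), 20) = Mul(Rational(-140, 9), 20) = Rational(-2800, 9)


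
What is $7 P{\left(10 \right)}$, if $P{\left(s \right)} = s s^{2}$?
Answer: $7000$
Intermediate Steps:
$P{\left(s \right)} = s^{3}$
$7 P{\left(10 \right)} = 7 \cdot 10^{3} = 7 \cdot 1000 = 7000$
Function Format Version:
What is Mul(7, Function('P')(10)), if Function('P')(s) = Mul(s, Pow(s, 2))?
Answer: 7000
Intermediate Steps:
Function('P')(s) = Pow(s, 3)
Mul(7, Function('P')(10)) = Mul(7, Pow(10, 3)) = Mul(7, 1000) = 7000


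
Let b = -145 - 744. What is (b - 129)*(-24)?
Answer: 24432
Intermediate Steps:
b = -889
(b - 129)*(-24) = (-889 - 129)*(-24) = -1018*(-24) = 24432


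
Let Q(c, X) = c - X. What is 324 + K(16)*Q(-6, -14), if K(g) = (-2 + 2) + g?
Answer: 452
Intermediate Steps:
K(g) = g (K(g) = 0 + g = g)
324 + K(16)*Q(-6, -14) = 324 + 16*(-6 - 1*(-14)) = 324 + 16*(-6 + 14) = 324 + 16*8 = 324 + 128 = 452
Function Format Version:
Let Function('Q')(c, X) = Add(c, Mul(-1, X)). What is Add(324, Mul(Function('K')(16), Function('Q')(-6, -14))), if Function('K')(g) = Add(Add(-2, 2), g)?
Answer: 452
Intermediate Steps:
Function('K')(g) = g (Function('K')(g) = Add(0, g) = g)
Add(324, Mul(Function('K')(16), Function('Q')(-6, -14))) = Add(324, Mul(16, Add(-6, Mul(-1, -14)))) = Add(324, Mul(16, Add(-6, 14))) = Add(324, Mul(16, 8)) = Add(324, 128) = 452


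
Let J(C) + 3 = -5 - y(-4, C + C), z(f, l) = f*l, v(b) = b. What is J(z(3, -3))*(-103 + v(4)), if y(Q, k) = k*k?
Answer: 32868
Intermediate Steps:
y(Q, k) = k²
J(C) = -8 - 4*C² (J(C) = -3 + (-5 - (C + C)²) = -3 + (-5 - (2*C)²) = -3 + (-5 - 4*C²) = -8 - 4*C²)
J(z(3, -3))*(-103 + v(4)) = (-8 - 4*(3*(-3))²)*(-103 + 4) = (-8 - 4*(-9)²)*(-99) = (-8 - 4*81)*(-99) = (-8 - 324)*(-99) = -332*(-99) = 32868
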